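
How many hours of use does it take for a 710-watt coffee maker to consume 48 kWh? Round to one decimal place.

67.6 h

Hours = 48 kWh ÷ 0.71 kW = 67.6 h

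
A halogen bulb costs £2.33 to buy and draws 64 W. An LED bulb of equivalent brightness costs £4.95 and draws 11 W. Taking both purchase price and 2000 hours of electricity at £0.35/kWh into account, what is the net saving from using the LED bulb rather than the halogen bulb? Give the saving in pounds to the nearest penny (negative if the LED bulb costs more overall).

halogen bulb: £2.33 + (64/1000) kW × 2000 h × £0.35 = £2.33 + £44.8 = £47.13
LED bulb: £4.95 + (11/1000) kW × 2000 h × £0.35 = £4.95 + £7.7 = £12.65
Saving = £47.13 − £12.65 = £34.48

£34.48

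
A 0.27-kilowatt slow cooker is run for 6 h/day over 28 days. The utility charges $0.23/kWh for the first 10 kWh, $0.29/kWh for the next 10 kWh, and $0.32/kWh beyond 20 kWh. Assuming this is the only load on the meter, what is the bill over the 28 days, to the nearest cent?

Runtime = 6 h/day × 28 days = 168 h
Energy = 0.27 kW × 168 h = 45.36 kWh
Tier 1 (0–10 kWh): 10 × $0.23 = $2.3
Tier 2 (10–20 kWh): 10 × $0.29 = $2.9
Above 20 kWh: 25.36 × $0.32 = $8.1152
Bill = $13.32

$13.32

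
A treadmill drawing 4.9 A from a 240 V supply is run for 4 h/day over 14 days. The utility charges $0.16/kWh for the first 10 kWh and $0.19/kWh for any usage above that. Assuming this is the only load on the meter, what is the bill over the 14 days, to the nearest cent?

Power = 4.9 A × 240 V = 1176 W = 1.176 kW
Runtime = 4 h/day × 14 days = 56 h
Energy = 1.176 kW × 56 h = 65.856 kWh
Tier 1 (0–10 kWh): 10 × $0.16 = $1.6
Above 10 kWh: 55.856 × $0.19 = $10.61264
Bill = $12.21

$12.21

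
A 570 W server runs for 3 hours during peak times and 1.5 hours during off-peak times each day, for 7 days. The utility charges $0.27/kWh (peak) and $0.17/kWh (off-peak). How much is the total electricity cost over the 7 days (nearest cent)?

Peak energy = 0.57 kW × 3 h × 7 = 11.97 kWh
Off-peak energy = 0.57 kW × 1.5 h × 7 = 5.985 kWh
Cost = 11.97 × $0.27 + 5.985 × $0.17 = $3.2319 + $1.01745 = $4.25

$4.25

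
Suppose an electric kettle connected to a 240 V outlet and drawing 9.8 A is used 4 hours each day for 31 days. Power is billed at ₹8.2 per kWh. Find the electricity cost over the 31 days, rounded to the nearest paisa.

₹2391.51

Power = 9.8 A × 240 V = 2352 W = 2.352 kW
Runtime = 4 h/day × 31 days = 124 h
Energy = 2.352 kW × 124 h = 291.648 kWh
Cost = 291.648 kWh × ₹8.2/kWh = ₹2391.51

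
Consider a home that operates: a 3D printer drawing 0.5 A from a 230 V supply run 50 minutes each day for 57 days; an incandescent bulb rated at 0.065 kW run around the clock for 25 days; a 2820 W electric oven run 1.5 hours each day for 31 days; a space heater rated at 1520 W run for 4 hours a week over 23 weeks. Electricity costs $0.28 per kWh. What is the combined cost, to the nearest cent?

$88.32

3D printer: Power = 0.5 A × 230 V = 115 W = 0.115 kW
3D printer: Runtime = 50 min × 57 = 2850 min = 47.5 h
3D printer: 0.115 kW × 47.5 h = 5.4625 kWh
incandescent bulb: Runtime = 24 h × 25 = 600 h
incandescent bulb: 0.065 kW × 600 h = 39 kWh
electric oven: Runtime = 1.5 h/day × 31 days = 46.5 h
electric oven: 2.82 kW × 46.5 h = 131.13 kWh
space heater: Runtime = 4 h/week × 23 weeks = 92 h
space heater: 1.52 kW × 92 h = 139.84 kWh
Total energy = 315.4325 kWh
Cost = 315.4325 × $0.28 = $88.32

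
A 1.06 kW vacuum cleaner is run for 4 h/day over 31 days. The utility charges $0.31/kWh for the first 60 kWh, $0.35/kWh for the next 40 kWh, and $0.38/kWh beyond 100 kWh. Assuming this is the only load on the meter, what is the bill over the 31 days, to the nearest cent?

Runtime = 4 h/day × 31 days = 124 h
Energy = 1.06 kW × 124 h = 131.44 kWh
Tier 1 (0–60 kWh): 60 × $0.31 = $18.6
Tier 2 (60–100 kWh): 40 × $0.35 = $14
Above 100 kWh: 31.44 × $0.38 = $11.9472
Bill = $44.55

$44.55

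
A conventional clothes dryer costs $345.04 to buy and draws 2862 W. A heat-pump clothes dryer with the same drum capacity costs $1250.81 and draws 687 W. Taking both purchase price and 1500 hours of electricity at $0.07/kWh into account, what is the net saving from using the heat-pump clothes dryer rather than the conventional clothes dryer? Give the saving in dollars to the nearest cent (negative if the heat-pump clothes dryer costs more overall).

conventional clothes dryer: $345.04 + (2862/1000) kW × 1500 h × $0.07 = $345.04 + $300.51 = $645.55
heat-pump clothes dryer: $1250.81 + (687/1000) kW × 1500 h × $0.07 = $1250.81 + $72.135 = $1322.945
Saving = $645.55 − $1322.945 = −$677.395 → -$677.40

-$677.40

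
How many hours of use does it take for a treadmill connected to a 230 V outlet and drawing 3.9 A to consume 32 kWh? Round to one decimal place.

Power = 3.9 A × 230 V = 897 W = 0.897 kW
Hours = 32 kWh ÷ 0.897 kW = 35.7 h

35.7 h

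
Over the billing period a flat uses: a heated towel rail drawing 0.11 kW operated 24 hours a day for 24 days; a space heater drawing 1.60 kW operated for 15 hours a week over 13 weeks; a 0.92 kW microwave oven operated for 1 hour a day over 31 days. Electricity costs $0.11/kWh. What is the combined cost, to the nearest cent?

$44.43

heated towel rail: Runtime = 24 h × 24 = 576 h
heated towel rail: 0.11 kW × 576 h = 63.36 kWh
space heater: Runtime = 15 h/week × 13 weeks = 195 h
space heater: 1.6 kW × 195 h = 312 kWh
microwave oven: Runtime = 1 h/day × 31 days = 31 h
microwave oven: 0.92 kW × 31 h = 28.52 kWh
Total energy = 403.88 kWh
Cost = 403.88 × $0.11 = $44.43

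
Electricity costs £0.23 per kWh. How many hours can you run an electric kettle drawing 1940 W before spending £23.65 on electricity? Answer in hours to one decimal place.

53.0 h

Energy available = £23.65 ÷ £0.23/kWh = 102.8261 kWh
Hours = 102.8261 kWh ÷ 1.94 kW = 53.0 h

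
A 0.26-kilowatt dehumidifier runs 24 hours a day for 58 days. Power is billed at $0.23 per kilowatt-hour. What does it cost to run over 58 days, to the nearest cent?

Runtime = 24 h × 58 = 1392 h
Energy = 0.26 kW × 1392 h = 361.92 kWh
Cost = 361.92 kWh × $0.23/kWh = $83.24

$83.24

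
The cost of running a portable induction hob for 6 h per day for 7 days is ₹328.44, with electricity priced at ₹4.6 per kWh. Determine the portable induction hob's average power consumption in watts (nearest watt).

Energy = ₹328.44 ÷ ₹4.6/kWh = 71.4 kWh
Runtime = 6 h/day × 7 days = 42 h
Power = 71.4 kWh ÷ 42 h = 1.7 kW = 1700 W

1700 W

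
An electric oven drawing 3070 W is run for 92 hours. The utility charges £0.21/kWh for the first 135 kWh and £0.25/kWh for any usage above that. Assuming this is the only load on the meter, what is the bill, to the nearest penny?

£65.21

Energy = 3.07 kW × 92 h = 282.44 kWh
Tier 1 (0–135 kWh): 135 × £0.21 = £28.35
Above 135 kWh: 147.44 × £0.25 = £36.86
Bill = £65.21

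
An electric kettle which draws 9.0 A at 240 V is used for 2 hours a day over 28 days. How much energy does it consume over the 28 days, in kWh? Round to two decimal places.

Power = 9.0 A × 240 V = 2160 W = 2.16 kW
Runtime = 2 h/day × 28 days = 56 h
Energy = 2.16 kW × 56 h = 120.96 kWh

120.96 kWh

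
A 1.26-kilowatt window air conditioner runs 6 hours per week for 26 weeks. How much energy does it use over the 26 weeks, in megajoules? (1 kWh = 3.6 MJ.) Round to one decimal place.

Runtime = 6 h/week × 26 weeks = 156 h
Energy = 1.26 kW × 156 h = 196.56 kWh
= 196.56 × 3.6 MJ = 707.6 MJ

707.6 MJ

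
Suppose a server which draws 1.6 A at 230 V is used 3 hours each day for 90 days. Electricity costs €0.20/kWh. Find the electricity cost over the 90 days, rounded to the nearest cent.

€19.87

Power = 1.6 A × 230 V = 368 W = 0.368 kW
Runtime = 3 h/day × 90 days = 270 h
Energy = 0.368 kW × 270 h = 99.36 kWh
Cost = 99.36 kWh × €0.20/kWh = €19.87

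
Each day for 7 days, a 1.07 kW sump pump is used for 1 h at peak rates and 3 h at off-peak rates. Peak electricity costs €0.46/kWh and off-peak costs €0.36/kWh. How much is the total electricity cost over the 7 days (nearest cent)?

Peak energy = 1.07 kW × 1 h × 7 = 7.49 kWh
Off-peak energy = 1.07 kW × 3 h × 7 = 22.47 kWh
Cost = 7.49 × €0.46 + 22.47 × €0.36 = €3.4454 + €8.0892 = €11.53

€11.53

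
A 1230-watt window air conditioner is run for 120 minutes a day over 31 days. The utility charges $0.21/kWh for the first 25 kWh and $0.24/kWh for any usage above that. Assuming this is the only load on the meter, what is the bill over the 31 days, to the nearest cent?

$17.55

Runtime = 120 min × 31 = 3720 min = 62 h
Energy = 1.23 kW × 62 h = 76.26 kWh
Tier 1 (0–25 kWh): 25 × $0.21 = $5.25
Above 25 kWh: 51.26 × $0.24 = $12.3024
Bill = $17.55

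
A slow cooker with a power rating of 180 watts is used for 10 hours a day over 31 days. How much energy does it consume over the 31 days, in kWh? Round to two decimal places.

Runtime = 10 h/day × 31 days = 310 h
Energy = 0.18 kW × 310 h = 55.8 kWh

55.80 kWh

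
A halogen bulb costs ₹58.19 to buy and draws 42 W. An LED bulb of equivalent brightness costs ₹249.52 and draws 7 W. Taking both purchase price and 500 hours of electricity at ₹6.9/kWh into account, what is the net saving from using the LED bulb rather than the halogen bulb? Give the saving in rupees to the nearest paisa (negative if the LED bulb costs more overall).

-₹70.58

halogen bulb: ₹58.19 + (42/1000) kW × 500 h × ₹6.9 = ₹58.19 + ₹144.9 = ₹203.09
LED bulb: ₹249.52 + (7/1000) kW × 500 h × ₹6.9 = ₹249.52 + ₹24.15 = ₹273.67
Saving = ₹203.09 − ₹273.67 = −₹70.58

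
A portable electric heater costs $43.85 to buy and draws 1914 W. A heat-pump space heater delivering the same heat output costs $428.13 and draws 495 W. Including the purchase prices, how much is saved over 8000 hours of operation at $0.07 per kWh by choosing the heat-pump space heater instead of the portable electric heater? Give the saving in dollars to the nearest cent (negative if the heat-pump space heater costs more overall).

$410.36

portable electric heater: $43.85 + (1914/1000) kW × 8000 h × $0.07 = $43.85 + $1071.84 = $1115.69
heat-pump space heater: $428.13 + (495/1000) kW × 8000 h × $0.07 = $428.13 + $277.2 = $705.33
Saving = $1115.69 − $705.33 = $410.36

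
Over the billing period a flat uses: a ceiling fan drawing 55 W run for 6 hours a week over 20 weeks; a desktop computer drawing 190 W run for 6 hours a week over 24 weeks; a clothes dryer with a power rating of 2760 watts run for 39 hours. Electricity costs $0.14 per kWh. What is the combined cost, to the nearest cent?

ceiling fan: Runtime = 6 h/week × 20 weeks = 120 h
ceiling fan: 0.055 kW × 120 h = 6.6 kWh
desktop computer: Runtime = 6 h/week × 24 weeks = 144 h
desktop computer: 0.19 kW × 144 h = 27.36 kWh
clothes dryer: 2.76 kW × 39 h = 107.64 kWh
Total energy = 141.6 kWh
Cost = 141.6 × $0.14 = $19.82

$19.82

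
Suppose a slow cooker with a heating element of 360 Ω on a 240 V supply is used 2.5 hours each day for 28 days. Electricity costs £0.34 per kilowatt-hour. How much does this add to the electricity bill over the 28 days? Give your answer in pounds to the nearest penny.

£3.81

Power = V²/R = 240²/360 = 160 W = 0.16 kW
Runtime = 2.5 h/day × 28 days = 70 h
Energy = 0.16 kW × 70 h = 11.2 kWh
Cost = 11.2 kWh × £0.34/kWh = £3.81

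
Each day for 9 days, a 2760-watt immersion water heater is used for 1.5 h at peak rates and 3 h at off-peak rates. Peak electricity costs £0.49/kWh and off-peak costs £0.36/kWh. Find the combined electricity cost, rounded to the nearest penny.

£45.08

Peak energy = 2.76 kW × 1.5 h × 9 = 37.26 kWh
Off-peak energy = 2.76 kW × 3 h × 9 = 74.52 kWh
Cost = 37.26 × £0.49 + 74.52 × £0.36 = £18.2574 + £26.8272 = £45.08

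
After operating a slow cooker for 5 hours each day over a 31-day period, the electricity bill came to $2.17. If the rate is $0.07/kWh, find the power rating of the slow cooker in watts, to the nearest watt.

Energy = $2.17 ÷ $0.07/kWh = 31 kWh
Runtime = 5 h/day × 31 days = 155 h
Power = 31 kWh ÷ 155 h = 0.2 kW = 200 W

200 W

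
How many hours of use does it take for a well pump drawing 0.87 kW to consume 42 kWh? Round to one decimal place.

48.3 h

Hours = 42 kWh ÷ 0.87 kW = 48.3 h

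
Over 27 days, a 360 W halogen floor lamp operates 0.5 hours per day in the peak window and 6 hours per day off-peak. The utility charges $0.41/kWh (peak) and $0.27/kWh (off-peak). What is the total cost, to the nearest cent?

Peak energy = 0.36 kW × 0.5 h × 27 = 4.86 kWh
Off-peak energy = 0.36 kW × 6 h × 27 = 58.32 kWh
Cost = 4.86 × $0.41 + 58.32 × $0.27 = $1.9926 + $15.7464 = $17.74

$17.74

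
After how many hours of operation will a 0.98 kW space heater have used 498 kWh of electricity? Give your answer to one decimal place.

Hours = 498 kWh ÷ 0.98 kW = 508.2 h

508.2 h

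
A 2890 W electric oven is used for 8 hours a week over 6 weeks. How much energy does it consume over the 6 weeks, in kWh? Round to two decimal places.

Runtime = 8 h/week × 6 weeks = 48 h
Energy = 2.89 kW × 48 h = 138.72 kWh

138.72 kWh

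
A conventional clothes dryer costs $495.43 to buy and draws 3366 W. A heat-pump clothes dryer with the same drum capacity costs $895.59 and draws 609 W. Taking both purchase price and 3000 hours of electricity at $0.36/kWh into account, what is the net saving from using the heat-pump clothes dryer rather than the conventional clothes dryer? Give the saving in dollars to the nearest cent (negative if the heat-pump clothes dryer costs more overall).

$2577.40

conventional clothes dryer: $495.43 + (3366/1000) kW × 3000 h × $0.36 = $495.43 + $3635.28 = $4130.71
heat-pump clothes dryer: $895.59 + (609/1000) kW × 3000 h × $0.36 = $895.59 + $657.72 = $1553.31
Saving = $4130.71 − $1553.31 = $2577.4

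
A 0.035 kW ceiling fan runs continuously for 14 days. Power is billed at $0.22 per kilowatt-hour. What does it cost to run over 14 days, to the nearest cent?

Runtime = 24 h × 14 = 336 h
Energy = 0.035 kW × 336 h = 11.76 kWh
Cost = 11.76 kWh × $0.22/kWh = $2.59

$2.59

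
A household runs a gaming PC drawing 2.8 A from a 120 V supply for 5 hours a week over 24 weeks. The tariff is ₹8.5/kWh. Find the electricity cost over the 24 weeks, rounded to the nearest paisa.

Power = 2.8 A × 120 V = 336 W = 0.336 kW
Runtime = 5 h/week × 24 weeks = 120 h
Energy = 0.336 kW × 120 h = 40.32 kWh
Cost = 40.32 kWh × ₹8.5/kWh = ₹342.72

₹342.72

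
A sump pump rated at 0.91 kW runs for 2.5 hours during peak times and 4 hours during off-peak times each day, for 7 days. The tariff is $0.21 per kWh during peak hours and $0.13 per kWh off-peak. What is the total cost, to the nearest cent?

Peak energy = 0.91 kW × 2.5 h × 7 = 15.925 kWh
Off-peak energy = 0.91 kW × 4 h × 7 = 25.48 kWh
Cost = 15.925 × $0.21 + 25.48 × $0.13 = $3.34425 + $3.3124 = $6.66

$6.66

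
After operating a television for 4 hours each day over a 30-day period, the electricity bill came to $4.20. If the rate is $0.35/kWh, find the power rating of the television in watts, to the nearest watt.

100 W

Energy = $4.20 ÷ $0.35/kWh = 12 kWh
Runtime = 4 h/day × 30 days = 120 h
Power = 12 kWh ÷ 120 h = 0.1 kW = 100 W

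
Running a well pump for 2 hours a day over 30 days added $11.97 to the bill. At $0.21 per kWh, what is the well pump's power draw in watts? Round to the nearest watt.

950 W

Energy = $11.97 ÷ $0.21/kWh = 57 kWh
Runtime = 2 h/day × 30 days = 60 h
Power = 57 kWh ÷ 60 h = 0.95 kW = 950 W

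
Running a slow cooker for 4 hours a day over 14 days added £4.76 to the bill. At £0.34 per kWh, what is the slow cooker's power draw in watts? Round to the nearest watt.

Energy = £4.76 ÷ £0.34/kWh = 14 kWh
Runtime = 4 h/day × 14 days = 56 h
Power = 14 kWh ÷ 56 h = 0.25 kW = 250 W

250 W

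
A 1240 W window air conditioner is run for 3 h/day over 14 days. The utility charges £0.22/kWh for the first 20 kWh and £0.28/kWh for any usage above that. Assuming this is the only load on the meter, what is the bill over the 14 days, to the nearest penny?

Runtime = 3 h/day × 14 days = 42 h
Energy = 1.24 kW × 42 h = 52.08 kWh
Tier 1 (0–20 kWh): 20 × £0.22 = £4.4
Above 20 kWh: 32.08 × £0.28 = £8.9824
Bill = £13.38

£13.38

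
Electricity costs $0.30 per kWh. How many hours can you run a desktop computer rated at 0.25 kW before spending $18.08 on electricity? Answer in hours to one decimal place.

Energy available = $18.08 ÷ $0.30/kWh = 60.2667 kWh
Hours = 60.2667 kWh ÷ 0.25 kW = 241.1 h

241.1 h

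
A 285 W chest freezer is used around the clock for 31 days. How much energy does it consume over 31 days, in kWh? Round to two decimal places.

212.04 kWh

Runtime = 24 h × 31 = 744 h
Energy = 0.285 kW × 744 h = 212.04 kWh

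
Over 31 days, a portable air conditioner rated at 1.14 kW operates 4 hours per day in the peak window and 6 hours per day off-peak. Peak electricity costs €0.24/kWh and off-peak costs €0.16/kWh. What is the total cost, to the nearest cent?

Peak energy = 1.14 kW × 4 h × 31 = 141.36 kWh
Off-peak energy = 1.14 kW × 6 h × 31 = 212.04 kWh
Cost = 141.36 × €0.24 + 212.04 × €0.16 = €33.9264 + €33.9264 = €67.85

€67.85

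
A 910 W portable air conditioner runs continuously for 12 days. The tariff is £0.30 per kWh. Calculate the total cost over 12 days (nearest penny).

£78.62

Runtime = 24 h × 12 = 288 h
Energy = 0.91 kW × 288 h = 262.08 kWh
Cost = 262.08 kWh × £0.30/kWh = £78.62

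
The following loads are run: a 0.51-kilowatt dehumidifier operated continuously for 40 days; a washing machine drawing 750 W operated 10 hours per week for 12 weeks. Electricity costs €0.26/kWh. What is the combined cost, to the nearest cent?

€150.70

dehumidifier: Runtime = 24 h × 40 = 960 h
dehumidifier: 0.51 kW × 960 h = 489.6 kWh
washing machine: Runtime = 10 h/week × 12 weeks = 120 h
washing machine: 0.75 kW × 120 h = 90 kWh
Total energy = 579.6 kWh
Cost = 579.6 × €0.26 = €150.70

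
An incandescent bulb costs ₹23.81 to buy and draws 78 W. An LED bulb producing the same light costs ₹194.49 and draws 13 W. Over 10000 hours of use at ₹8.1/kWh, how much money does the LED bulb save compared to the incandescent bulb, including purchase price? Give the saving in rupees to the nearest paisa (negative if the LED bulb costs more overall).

₹5094.32

incandescent bulb: ₹23.81 + (78/1000) kW × 10000 h × ₹8.1 = ₹23.81 + ₹6318 = ₹6341.81
LED bulb: ₹194.49 + (13/1000) kW × 10000 h × ₹8.1 = ₹194.49 + ₹1053 = ₹1247.49
Saving = ₹6341.81 − ₹1247.49 = ₹5094.32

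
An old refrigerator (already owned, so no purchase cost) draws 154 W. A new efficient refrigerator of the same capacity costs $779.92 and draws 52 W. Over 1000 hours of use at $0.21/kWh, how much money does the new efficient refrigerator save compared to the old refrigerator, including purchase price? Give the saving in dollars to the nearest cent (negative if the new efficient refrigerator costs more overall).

-$758.50

old refrigerator: $0.00 + (154/1000) kW × 1000 h × $0.21 = $0.00 + $32.34 = $32.34
new efficient refrigerator: $779.92 + (52/1000) kW × 1000 h × $0.21 = $779.92 + $10.92 = $790.84
Saving = $32.34 − $790.84 = −$758.5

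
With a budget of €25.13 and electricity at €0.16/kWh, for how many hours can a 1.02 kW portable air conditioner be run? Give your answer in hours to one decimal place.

154.0 h

Energy available = €25.13 ÷ €0.16/kWh = 157.0625 kWh
Hours = 157.0625 kWh ÷ 1.02 kW = 154.0 h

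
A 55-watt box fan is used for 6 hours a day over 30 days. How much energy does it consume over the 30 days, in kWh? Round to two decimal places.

Runtime = 6 h/day × 30 days = 180 h
Energy = 0.055 kW × 180 h = 9.9 kWh

9.90 kWh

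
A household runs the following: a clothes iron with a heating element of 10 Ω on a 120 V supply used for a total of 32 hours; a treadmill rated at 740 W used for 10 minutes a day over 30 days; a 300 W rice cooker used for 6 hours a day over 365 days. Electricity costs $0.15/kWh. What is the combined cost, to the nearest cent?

clothes iron: Power = V²/R = 120²/10 = 1440 W = 1.44 kW
clothes iron: 1.44 kW × 32 h = 46.08 kWh
treadmill: Runtime = 10 min × 30 = 300 min = 5 h
treadmill: 0.74 kW × 5 h = 3.7 kWh
rice cooker: Runtime = 6 h/day × 365 days = 2190 h
rice cooker: 0.3 kW × 2190 h = 657 kWh
Total energy = 706.78 kWh
Cost = 706.78 × $0.15 = $106.02

$106.02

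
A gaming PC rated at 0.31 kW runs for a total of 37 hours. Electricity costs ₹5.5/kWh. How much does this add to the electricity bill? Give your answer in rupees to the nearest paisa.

Energy = 0.31 kW × 37 h = 11.47 kWh
Cost = 11.47 kWh × ₹5.5/kWh = ₹63.09

₹63.09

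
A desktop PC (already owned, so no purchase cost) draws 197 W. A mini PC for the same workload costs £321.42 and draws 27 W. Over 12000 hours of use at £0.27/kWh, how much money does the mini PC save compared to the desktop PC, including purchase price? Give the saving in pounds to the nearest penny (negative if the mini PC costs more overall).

£229.38

desktop PC: £0.00 + (197/1000) kW × 12000 h × £0.27 = £0.00 + £638.28 = £638.28
mini PC: £321.42 + (27/1000) kW × 12000 h × £0.27 = £321.42 + £87.48 = £408.9
Saving = £638.28 − £408.9 = £229.38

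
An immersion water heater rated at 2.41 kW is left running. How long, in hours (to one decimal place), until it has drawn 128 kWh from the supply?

53.1 h

Hours = 128 kWh ÷ 2.41 kW = 53.1 h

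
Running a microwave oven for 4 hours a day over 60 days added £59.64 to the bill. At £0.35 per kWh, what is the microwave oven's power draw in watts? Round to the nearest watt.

710 W

Energy = £59.64 ÷ £0.35/kWh = 170.4 kWh
Runtime = 4 h/day × 60 days = 240 h
Power = 170.4 kWh ÷ 240 h = 0.71 kW = 710 W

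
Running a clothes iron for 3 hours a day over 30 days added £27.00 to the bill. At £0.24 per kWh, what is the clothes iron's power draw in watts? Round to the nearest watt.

Energy = £27.00 ÷ £0.24/kWh = 112.5 kWh
Runtime = 3 h/day × 30 days = 90 h
Power = 112.5 kWh ÷ 90 h = 1.25 kW = 1250 W

1250 W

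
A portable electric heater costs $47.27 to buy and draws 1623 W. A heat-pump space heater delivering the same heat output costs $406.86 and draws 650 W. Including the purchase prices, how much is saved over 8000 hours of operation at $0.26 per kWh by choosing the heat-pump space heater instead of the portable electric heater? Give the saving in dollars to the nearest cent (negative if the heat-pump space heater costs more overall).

$1664.25

portable electric heater: $47.27 + (1623/1000) kW × 8000 h × $0.26 = $47.27 + $3375.84 = $3423.11
heat-pump space heater: $406.86 + (650/1000) kW × 8000 h × $0.26 = $406.86 + $1352 = $1758.86
Saving = $3423.11 − $1758.86 = $1664.25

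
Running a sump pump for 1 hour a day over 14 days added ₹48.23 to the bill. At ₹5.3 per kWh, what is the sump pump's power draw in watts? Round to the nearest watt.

Energy = ₹48.23 ÷ ₹5.3/kWh = 9.1 kWh
Runtime = 1 h/day × 14 days = 14 h
Power = 9.1 kWh ÷ 14 h = 0.65 kW = 650 W

650 W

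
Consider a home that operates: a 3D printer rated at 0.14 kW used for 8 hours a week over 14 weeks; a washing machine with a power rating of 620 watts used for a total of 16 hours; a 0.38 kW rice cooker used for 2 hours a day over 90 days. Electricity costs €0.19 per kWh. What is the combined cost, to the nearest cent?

€17.86

3D printer: Runtime = 8 h/week × 14 weeks = 112 h
3D printer: 0.14 kW × 112 h = 15.68 kWh
washing machine: 0.62 kW × 16 h = 9.92 kWh
rice cooker: Runtime = 2 h/day × 90 days = 180 h
rice cooker: 0.38 kW × 180 h = 68.4 kWh
Total energy = 94 kWh
Cost = 94 × €0.19 = €17.86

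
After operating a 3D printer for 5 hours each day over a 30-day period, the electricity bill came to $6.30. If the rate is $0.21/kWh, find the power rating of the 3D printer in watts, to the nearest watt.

200 W

Energy = $6.30 ÷ $0.21/kWh = 30 kWh
Runtime = 5 h/day × 30 days = 150 h
Power = 30 kWh ÷ 150 h = 0.2 kW = 200 W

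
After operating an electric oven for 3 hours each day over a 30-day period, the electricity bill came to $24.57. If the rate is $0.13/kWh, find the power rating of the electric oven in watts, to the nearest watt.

2100 W

Energy = $24.57 ÷ $0.13/kWh = 189 kWh
Runtime = 3 h/day × 30 days = 90 h
Power = 189 kWh ÷ 90 h = 2.1 kW = 2100 W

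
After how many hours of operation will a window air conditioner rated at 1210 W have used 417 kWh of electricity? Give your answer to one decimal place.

Hours = 417 kWh ÷ 1.21 kW = 344.6 h

344.6 h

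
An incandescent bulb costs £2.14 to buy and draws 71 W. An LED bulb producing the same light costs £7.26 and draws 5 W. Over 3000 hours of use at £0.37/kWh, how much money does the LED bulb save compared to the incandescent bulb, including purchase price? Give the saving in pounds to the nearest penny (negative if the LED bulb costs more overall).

£68.14

incandescent bulb: £2.14 + (71/1000) kW × 3000 h × £0.37 = £2.14 + £78.81 = £80.95
LED bulb: £7.26 + (5/1000) kW × 3000 h × £0.37 = £7.26 + £5.55 = £12.81
Saving = £80.95 − £12.81 = £68.14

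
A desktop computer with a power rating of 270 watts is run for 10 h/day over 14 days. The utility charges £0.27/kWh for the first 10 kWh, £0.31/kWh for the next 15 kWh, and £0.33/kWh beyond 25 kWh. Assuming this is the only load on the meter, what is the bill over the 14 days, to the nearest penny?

Runtime = 10 h/day × 14 days = 140 h
Energy = 0.27 kW × 140 h = 37.8 kWh
Tier 1 (0–10 kWh): 10 × £0.27 = £2.7
Tier 2 (10–25 kWh): 15 × £0.31 = £4.65
Above 25 kWh: 12.8 × £0.33 = £4.224
Bill = £11.57

£11.57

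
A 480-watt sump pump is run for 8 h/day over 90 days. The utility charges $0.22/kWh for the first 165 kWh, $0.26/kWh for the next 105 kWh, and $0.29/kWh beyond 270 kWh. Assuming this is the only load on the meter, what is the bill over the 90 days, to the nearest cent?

Runtime = 8 h/day × 90 days = 720 h
Energy = 0.48 kW × 720 h = 345.6 kWh
Tier 1 (0–165 kWh): 165 × $0.22 = $36.3
Tier 2 (165–270 kWh): 105 × $0.26 = $27.3
Above 270 kWh: 75.6 × $0.29 = $21.924
Bill = $85.52

$85.52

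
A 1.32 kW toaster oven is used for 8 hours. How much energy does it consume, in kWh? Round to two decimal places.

10.56 kWh

Energy = 1.32 kW × 8 h = 10.56 kWh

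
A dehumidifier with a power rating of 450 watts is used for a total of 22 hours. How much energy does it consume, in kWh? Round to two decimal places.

Energy = 0.45 kW × 22 h = 9.9 kWh

9.90 kWh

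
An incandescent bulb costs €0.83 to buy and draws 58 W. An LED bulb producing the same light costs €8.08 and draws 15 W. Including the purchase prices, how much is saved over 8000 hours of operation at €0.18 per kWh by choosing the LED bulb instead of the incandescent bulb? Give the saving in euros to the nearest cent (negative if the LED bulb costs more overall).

€54.67

incandescent bulb: €0.83 + (58/1000) kW × 8000 h × €0.18 = €0.83 + €83.52 = €84.35
LED bulb: €8.08 + (15/1000) kW × 8000 h × €0.18 = €8.08 + €21.6 = €29.68
Saving = €84.35 − €29.68 = €54.67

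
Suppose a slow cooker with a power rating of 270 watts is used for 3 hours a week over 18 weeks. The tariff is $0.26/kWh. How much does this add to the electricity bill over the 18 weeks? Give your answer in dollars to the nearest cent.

Runtime = 3 h/week × 18 weeks = 54 h
Energy = 0.27 kW × 54 h = 14.58 kWh
Cost = 14.58 kWh × $0.26/kWh = $3.79

$3.79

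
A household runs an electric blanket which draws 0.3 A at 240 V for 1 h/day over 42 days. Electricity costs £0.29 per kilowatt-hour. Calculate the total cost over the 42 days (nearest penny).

Power = 0.3 A × 240 V = 72 W = 0.072 kW
Runtime = 1 h/day × 42 days = 42 h
Energy = 0.072 kW × 42 h = 3.024 kWh
Cost = 3.024 kWh × £0.29/kWh = £0.88

£0.88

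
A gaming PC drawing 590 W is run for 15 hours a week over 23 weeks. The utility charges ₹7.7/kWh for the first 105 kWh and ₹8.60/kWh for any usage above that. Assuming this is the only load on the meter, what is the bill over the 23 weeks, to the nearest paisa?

₹1656.03

Runtime = 15 h/week × 23 weeks = 345 h
Energy = 0.59 kW × 345 h = 203.55 kWh
Tier 1 (0–105 kWh): 105 × ₹7.7 = ₹808.5
Above 105 kWh: 98.55 × ₹8.60 = ₹847.53
Bill = ₹1656.03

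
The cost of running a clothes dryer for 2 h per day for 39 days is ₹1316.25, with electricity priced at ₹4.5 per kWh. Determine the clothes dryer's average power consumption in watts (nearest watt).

Energy = ₹1316.25 ÷ ₹4.5/kWh = 292.5 kWh
Runtime = 2 h/day × 39 days = 78 h
Power = 292.5 kWh ÷ 78 h = 3.75 kW = 3750 W

3750 W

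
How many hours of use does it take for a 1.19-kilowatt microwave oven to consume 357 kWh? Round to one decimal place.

Hours = 357 kWh ÷ 1.19 kW = 300.0 h

300.0 h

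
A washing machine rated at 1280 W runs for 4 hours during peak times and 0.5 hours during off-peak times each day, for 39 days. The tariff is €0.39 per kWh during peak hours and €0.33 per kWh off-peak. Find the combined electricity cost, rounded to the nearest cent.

Peak energy = 1.28 kW × 4 h × 39 = 199.68 kWh
Off-peak energy = 1.28 kW × 0.5 h × 39 = 24.96 kWh
Cost = 199.68 × €0.39 + 24.96 × €0.33 = €77.8752 + €8.2368 = €86.11

€86.11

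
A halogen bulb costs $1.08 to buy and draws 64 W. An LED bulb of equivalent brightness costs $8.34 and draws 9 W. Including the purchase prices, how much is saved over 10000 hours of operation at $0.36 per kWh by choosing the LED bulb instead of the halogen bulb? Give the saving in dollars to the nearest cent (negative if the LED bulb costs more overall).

halogen bulb: $1.08 + (64/1000) kW × 10000 h × $0.36 = $1.08 + $230.4 = $231.48
LED bulb: $8.34 + (9/1000) kW × 10000 h × $0.36 = $8.34 + $32.4 = $40.74
Saving = $231.48 − $40.74 = $190.74

$190.74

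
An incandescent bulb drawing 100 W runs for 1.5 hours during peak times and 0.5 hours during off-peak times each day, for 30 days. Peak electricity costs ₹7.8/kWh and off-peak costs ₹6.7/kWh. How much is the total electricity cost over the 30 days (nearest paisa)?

Peak energy = 0.1 kW × 1.5 h × 30 = 4.5 kWh
Off-peak energy = 0.1 kW × 0.5 h × 30 = 1.5 kWh
Cost = 4.5 × ₹7.8 + 1.5 × ₹6.7 = ₹35.1 + ₹10.05 = ₹45.15

₹45.15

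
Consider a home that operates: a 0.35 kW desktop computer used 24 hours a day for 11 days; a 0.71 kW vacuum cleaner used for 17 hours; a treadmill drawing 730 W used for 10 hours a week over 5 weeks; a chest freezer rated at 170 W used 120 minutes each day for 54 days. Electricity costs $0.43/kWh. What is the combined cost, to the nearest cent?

desktop computer: Runtime = 24 h × 11 = 264 h
desktop computer: 0.35 kW × 264 h = 92.4 kWh
vacuum cleaner: 0.71 kW × 17 h = 12.07 kWh
treadmill: Runtime = 10 h/week × 5 weeks = 50 h
treadmill: 0.73 kW × 50 h = 36.5 kWh
chest freezer: Runtime = 120 min × 54 = 6480 min = 108 h
chest freezer: 0.17 kW × 108 h = 18.36 kWh
Total energy = 159.33 kWh
Cost = 159.33 × $0.43 = $68.51

$68.51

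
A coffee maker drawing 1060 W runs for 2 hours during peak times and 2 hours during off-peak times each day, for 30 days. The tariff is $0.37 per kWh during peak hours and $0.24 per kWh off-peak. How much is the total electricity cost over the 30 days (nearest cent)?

$38.80

Peak energy = 1.06 kW × 2 h × 30 = 63.6 kWh
Off-peak energy = 1.06 kW × 2 h × 30 = 63.6 kWh
Cost = 63.6 × $0.37 + 63.6 × $0.24 = $23.532 + $15.264 = $38.80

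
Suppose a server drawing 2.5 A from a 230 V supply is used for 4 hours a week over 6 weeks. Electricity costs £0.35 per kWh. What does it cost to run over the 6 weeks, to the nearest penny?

£4.83

Power = 2.5 A × 230 V = 575 W = 0.575 kW
Runtime = 4 h/week × 6 weeks = 24 h
Energy = 0.575 kW × 24 h = 13.8 kWh
Cost = 13.8 kWh × £0.35/kWh = £4.83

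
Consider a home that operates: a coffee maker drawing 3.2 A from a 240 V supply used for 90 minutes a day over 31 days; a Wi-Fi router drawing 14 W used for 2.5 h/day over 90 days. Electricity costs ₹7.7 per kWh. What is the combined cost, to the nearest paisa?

coffee maker: Power = 3.2 A × 240 V = 768 W = 0.768 kW
coffee maker: Runtime = 90 min × 31 = 2790 min = 46.5 h
coffee maker: 0.768 kW × 46.5 h = 35.712 kWh
Wi-Fi router: Runtime = 2.5 h/day × 90 days = 225 h
Wi-Fi router: 0.014 kW × 225 h = 3.15 kWh
Total energy = 38.862 kWh
Cost = 38.862 × ₹7.7 = ₹299.24

₹299.24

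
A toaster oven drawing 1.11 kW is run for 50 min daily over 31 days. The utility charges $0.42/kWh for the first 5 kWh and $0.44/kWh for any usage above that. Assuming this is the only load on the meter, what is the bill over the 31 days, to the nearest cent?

$12.52

Runtime = 50 min × 31 = 1550 min = 25.833333… h
Energy = 1.11 kW × 25.833333… h = 28.675 kWh
Tier 1 (0–5 kWh): 5 × $0.42 = $2.1
Above 5 kWh: 23.675 × $0.44 = $10.417
Bill = $12.52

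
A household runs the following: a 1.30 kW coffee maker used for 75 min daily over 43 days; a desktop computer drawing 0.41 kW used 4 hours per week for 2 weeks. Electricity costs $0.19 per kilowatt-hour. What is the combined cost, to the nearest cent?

$13.90

coffee maker: Runtime = 75 min × 43 = 3225 min = 53.75 h
coffee maker: 1.3 kW × 53.75 h = 69.875 kWh
desktop computer: Runtime = 4 h/week × 2 weeks = 8 h
desktop computer: 0.41 kW × 8 h = 3.28 kWh
Total energy = 73.155 kWh
Cost = 73.155 × $0.19 = $13.90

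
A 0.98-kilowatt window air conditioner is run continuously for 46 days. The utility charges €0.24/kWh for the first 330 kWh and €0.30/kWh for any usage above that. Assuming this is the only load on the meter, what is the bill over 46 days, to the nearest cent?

Runtime = 24 h × 46 = 1104 h
Energy = 0.98 kW × 1104 h = 1081.92 kWh
Tier 1 (0–330 kWh): 330 × €0.24 = €79.2
Above 330 kWh: 751.92 × €0.30 = €225.576
Bill = €304.78

€304.78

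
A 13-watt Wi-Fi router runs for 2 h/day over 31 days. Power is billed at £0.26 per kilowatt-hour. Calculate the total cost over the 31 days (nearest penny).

£0.21

Runtime = 2 h/day × 31 days = 62 h
Energy = 0.013 kW × 62 h = 0.806 kWh
Cost = 0.806 kWh × £0.26/kWh = £0.21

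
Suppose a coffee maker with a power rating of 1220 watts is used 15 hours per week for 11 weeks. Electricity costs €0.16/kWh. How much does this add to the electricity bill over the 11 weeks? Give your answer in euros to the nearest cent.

€32.21

Runtime = 15 h/week × 11 weeks = 165 h
Energy = 1.22 kW × 165 h = 201.3 kWh
Cost = 201.3 kWh × €0.16/kWh = €32.21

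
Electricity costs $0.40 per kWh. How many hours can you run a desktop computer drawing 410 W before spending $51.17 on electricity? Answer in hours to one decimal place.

312.0 h

Energy available = $51.17 ÷ $0.40/kWh = 127.925 kWh
Hours = 127.925 kWh ÷ 0.41 kW = 312.0 h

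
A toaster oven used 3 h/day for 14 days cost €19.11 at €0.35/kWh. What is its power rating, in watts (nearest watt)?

Energy = €19.11 ÷ €0.35/kWh = 54.6 kWh
Runtime = 3 h/day × 14 days = 42 h
Power = 54.6 kWh ÷ 42 h = 1.3 kW = 1300 W

1300 W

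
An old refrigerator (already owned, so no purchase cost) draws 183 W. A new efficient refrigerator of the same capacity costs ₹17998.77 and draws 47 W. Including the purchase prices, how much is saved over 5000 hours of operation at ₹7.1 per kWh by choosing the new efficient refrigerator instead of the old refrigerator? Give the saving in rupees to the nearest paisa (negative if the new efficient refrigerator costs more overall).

old refrigerator: ₹0.00 + (183/1000) kW × 5000 h × ₹7.1 = ₹0.00 + ₹6496.5 = ₹6496.5
new efficient refrigerator: ₹17998.77 + (47/1000) kW × 5000 h × ₹7.1 = ₹17998.77 + ₹1668.5 = ₹19667.27
Saving = ₹6496.5 − ₹19667.27 = −₹13170.77

-₹13170.77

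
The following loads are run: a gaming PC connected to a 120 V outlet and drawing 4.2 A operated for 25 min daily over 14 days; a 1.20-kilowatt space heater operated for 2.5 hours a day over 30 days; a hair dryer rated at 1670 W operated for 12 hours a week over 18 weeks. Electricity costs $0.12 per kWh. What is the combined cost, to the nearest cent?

gaming PC: Power = 4.2 A × 120 V = 504 W = 0.504 kW
gaming PC: Runtime = 25 min × 14 = 350 min = 5.833333… h
gaming PC: 0.504 kW × 5.833333… h = 2.94 kWh
space heater: Runtime = 2.5 h/day × 30 days = 75 h
space heater: 1.2 kW × 75 h = 90 kWh
hair dryer: Runtime = 12 h/week × 18 weeks = 216 h
hair dryer: 1.67 kW × 216 h = 360.72 kWh
Total energy = 453.66 kWh
Cost = 453.66 × $0.12 = $54.44

$54.44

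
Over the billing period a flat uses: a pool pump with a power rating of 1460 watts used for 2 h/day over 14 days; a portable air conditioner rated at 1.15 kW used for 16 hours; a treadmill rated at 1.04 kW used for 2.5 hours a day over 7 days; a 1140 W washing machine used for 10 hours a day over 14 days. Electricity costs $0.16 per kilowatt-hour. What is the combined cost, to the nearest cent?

pool pump: Runtime = 2 h/day × 14 days = 28 h
pool pump: 1.46 kW × 28 h = 40.88 kWh
portable air conditioner: 1.15 kW × 16 h = 18.4 kWh
treadmill: Runtime = 2.5 h/day × 7 days = 17.5 h
treadmill: 1.04 kW × 17.5 h = 18.2 kWh
washing machine: Runtime = 10 h/day × 14 days = 140 h
washing machine: 1.14 kW × 140 h = 159.6 kWh
Total energy = 237.08 kWh
Cost = 237.08 × $0.16 = $37.93

$37.93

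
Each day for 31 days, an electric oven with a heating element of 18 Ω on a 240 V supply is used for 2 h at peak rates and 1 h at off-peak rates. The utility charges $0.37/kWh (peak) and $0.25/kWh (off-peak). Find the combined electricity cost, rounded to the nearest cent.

Power = V²/R = 240²/18 = 3200 W = 3.2 kW
Peak energy = 3.2 kW × 2 h × 31 = 198.4 kWh
Off-peak energy = 3.2 kW × 1 h × 31 = 99.2 kWh
Cost = 198.4 × $0.37 + 99.2 × $0.25 = $73.408 + $24.8 = $98.21

$98.21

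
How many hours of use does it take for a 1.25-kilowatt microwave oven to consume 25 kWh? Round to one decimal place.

Hours = 25 kWh ÷ 1.25 kW = 20.0 h

20.0 h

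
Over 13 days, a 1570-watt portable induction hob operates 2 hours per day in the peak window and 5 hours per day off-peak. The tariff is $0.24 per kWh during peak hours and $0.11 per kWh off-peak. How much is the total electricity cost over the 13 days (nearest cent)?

$21.02

Peak energy = 1.57 kW × 2 h × 13 = 40.82 kWh
Off-peak energy = 1.57 kW × 5 h × 13 = 102.05 kWh
Cost = 40.82 × $0.24 + 102.05 × $0.11 = $9.7968 + $11.2255 = $21.02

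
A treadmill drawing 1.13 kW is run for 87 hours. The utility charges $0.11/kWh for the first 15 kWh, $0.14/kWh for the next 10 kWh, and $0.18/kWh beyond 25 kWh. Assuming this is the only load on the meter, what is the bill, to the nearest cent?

Energy = 1.13 kW × 87 h = 98.31 kWh
Tier 1 (0–15 kWh): 15 × $0.11 = $1.65
Tier 2 (15–25 kWh): 10 × $0.14 = $1.4
Above 25 kWh: 73.31 × $0.18 = $13.1958
Bill = $16.25

$16.25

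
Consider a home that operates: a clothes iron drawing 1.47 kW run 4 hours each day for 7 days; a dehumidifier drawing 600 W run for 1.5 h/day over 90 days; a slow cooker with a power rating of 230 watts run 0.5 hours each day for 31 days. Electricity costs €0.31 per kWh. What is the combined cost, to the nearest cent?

clothes iron: Runtime = 4 h/day × 7 days = 28 h
clothes iron: 1.47 kW × 28 h = 41.16 kWh
dehumidifier: Runtime = 1.5 h/day × 90 days = 135 h
dehumidifier: 0.6 kW × 135 h = 81 kWh
slow cooker: Runtime = 0.5 h/day × 31 days = 15.5 h
slow cooker: 0.23 kW × 15.5 h = 3.565 kWh
Total energy = 125.725 kWh
Cost = 125.725 × €0.31 = €38.97

€38.97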